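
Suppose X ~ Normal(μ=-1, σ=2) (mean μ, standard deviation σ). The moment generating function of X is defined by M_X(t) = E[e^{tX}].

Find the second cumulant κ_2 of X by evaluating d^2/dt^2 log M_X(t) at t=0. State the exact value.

κ_2 = K^(2)(0) = 4

M_X(t) = e^(2*t^2 - t)
K_X(t) = log M_X(t) = 2*t^2 - t
K^(2)(t) = 4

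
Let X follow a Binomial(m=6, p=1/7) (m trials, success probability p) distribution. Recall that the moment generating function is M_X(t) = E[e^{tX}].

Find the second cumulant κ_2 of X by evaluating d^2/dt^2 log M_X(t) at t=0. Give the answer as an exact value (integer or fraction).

κ_2 = d^2K/dt^2 |_{t=0} = 36/49

M_X(t) = (e^(t)/7 + 6/7)^6
K_X(t) = log M_X(t) = 6*log(e^(t)/7 + 6/7)
dK/dt = 6*e^(t)/(e^(t) + 6)
d^2K/dt^2 = 36*e^(t)/(e^(2*t) + 12*e^(t) + 36)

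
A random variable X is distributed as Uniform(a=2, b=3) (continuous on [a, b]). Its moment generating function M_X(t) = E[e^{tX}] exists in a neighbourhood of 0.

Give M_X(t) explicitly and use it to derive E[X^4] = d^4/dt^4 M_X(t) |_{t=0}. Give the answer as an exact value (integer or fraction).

E[X^4] = M′′′′(0) = 211/5

M_X(t) = (e^(3*t) - e^(2*t))/t
M′(t) = (3*t*e^(3*t) - 2*t*e^(2*t) - e^(3*t) + e^(2*t))/t^2
M′′(t) = (9*t^2*e^(3*t) - 4*t^2*e^(2*t) - 6*t*e^(3*t) + 4*t*e^(2*t) + 2*e^(3*t) - 2*e^(2*t))/t^3
M′′′(t) = (27*t^3*e^(3*t) - 8*t^3*e^(2*t) - 27*t^2*e^(3*t) + 12*t^2*e^(2*t) + 18*t*e^(3*t) - 12*t*e^(2*t) - 6*e^(3*t) + 6*e^(2*t))/t^4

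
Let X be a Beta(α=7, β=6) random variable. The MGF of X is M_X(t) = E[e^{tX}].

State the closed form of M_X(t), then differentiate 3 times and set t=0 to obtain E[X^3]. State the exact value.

M_X(t) = ₁F₁(7; 13; t)
M′(t) = 7*₁F₁(8; 14; t)/13
M′′(t) = 4*₁F₁(9; 15; t)/13
M′′′(t) = 12*₁F₁(10; 16; t)/65

E[X^3] = M′′′(0) = 12/65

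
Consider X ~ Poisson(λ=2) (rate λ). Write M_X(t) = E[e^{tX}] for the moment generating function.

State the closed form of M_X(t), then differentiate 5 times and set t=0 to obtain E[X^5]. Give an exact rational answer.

E[X^5] = M′′′′′(0) = 454

M_X(t) = e^(2*e^(t) - 2)
M′(t) = 2*e^(-2)*e^(t)*e^(2*e^(t))
M′′(t) = (4*e^(2*t)*e^(2*e^(t)) + 2*e^(t)*e^(2*e^(t)))*e^(-2)
M′′′(t) = (8*e^(3*t)*e^(2*e^(t)) + 12*e^(2*t)*e^(2*e^(t)) + 2*e^(t)*e^(2*e^(t)))*e^(-2)
M′′′′(t) = (16*e^(4*t)*e^(2*e^(t)) + 48*e^(3*t)*e^(2*e^(t)) + 28*e^(2*t)*e^(2*e^(t)) + 2*e^(t)*e^(2*e^(t)))*e^(-2)
M′′′′′(t) = (32*e^(5*t)*e^(2*e^(t)) + 160*e^(4*t)*e^(2*e^(t)) + 200*e^(3*t)*e^(2*e^(t)) + 60*e^(2*t)*e^(2*e^(t)) + 2*e^(t)*e^(2*e^(t)))*e^(-2)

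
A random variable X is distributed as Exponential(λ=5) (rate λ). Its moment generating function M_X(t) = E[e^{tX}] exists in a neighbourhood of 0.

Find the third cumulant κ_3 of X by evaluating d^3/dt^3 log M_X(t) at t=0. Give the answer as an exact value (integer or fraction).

M_X(t) = 5/(5 - t)
K_X(t) = log M_X(t) = -log(5 - t) + log(5)
dK/dt = -1/(t - 5)
d^2K/dt^2 = 1/(t^2 - 10*t + 25)
d^3K/dt^3 = -2/(t^3 - 15*t^2 + 75*t - 125)

κ_3 = d^3K/dt^3 |_{t=0} = 2/125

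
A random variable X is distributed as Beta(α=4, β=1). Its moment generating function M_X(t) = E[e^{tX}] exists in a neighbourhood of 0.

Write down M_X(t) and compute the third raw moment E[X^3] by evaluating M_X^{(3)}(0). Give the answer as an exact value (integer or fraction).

M_X(t) = ₁F₁(4; 5; t)
M′(t) = 4*₁F₁(5; 6; t)/5
M′′(t) = 2*₁F₁(6; 7; t)/3
M′′′(t) = 4*₁F₁(7; 8; t)/7

E[X^3] = M′′′(0) = 4/7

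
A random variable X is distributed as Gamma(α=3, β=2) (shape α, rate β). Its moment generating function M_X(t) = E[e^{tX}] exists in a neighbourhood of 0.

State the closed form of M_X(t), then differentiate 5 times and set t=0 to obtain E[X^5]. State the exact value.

M_X(t) = 8/(2 - t)^3
M′(t) = 24/(t^4 - 8*t^3 + 24*t^2 - 32*t + 16)
M′′(t) = -96/(t^5 - 10*t^4 + 40*t^3 - 80*t^2 + 80*t - 32)
M′′′(t) = 480/(t^6 - 12*t^5 + 60*t^4 - 160*t^3 + 240*t^2 - 192*t + 64)
M′′′′(t) = -2880/(t^7 - 14*t^6 + 84*t^5 - 280*t^4 + 560*t^3 - 672*t^2 + 448*t - 128)
M′′′′′(t) = 20160/(t^8 - 16*t^7 + 112*t^6 - 448*t^5 + 1120*t^4 - 1792*t^3 + 1792*t^2 - 1024*t + 256)

E[X^5] = M′′′′′(0) = 315/4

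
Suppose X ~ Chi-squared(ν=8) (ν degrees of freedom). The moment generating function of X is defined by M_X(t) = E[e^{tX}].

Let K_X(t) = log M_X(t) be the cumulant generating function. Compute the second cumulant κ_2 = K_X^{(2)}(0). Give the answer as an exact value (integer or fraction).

κ_2 = d^2K/dt^2 |_{t=0} = 16

M_X(t) = (1 - 2*t)^(-4)
K_X(t) = log M_X(t) = -4*log(1 - 2*t)
dK/dt = -8/(2*t - 1)
d^2K/dt^2 = 16/(4*t^2 - 4*t + 1)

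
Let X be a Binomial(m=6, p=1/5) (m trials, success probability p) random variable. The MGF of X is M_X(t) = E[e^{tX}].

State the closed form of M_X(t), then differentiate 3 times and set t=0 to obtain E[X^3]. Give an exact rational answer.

M_X(t) = (e^(t)/5 + 4/5)^6
M^(3)(t) = 216*e^(6*t)/15625 + 24*e^(5*t)/125 + 3072*e^(4*t)/3125 + 6912*e^(3*t)/3125 + 6144*e^(2*t)/3125 + 6144*e^(t)/15625

E[X^3] = M^(3)(0) = 144/25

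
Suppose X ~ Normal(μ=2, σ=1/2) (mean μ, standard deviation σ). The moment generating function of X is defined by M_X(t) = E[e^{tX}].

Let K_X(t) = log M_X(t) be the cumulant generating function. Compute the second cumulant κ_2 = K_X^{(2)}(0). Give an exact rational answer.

M_X(t) = e^(t^2/8 + 2*t)
K_X(t) = log M_X(t) = t^2/8 + 2*t
D^2[K](t) = 1/4

κ_2 = D^2[K](0) = 1/4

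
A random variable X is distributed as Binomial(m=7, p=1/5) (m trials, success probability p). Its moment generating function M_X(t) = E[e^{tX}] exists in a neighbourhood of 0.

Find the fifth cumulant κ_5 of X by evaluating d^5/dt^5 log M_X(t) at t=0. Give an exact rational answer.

κ_5 = K^(5)(0) = -1932/3125

M_X(t) = (e^(t)/5 + 4/5)^7
K_X(t) = log M_X(t) = 7*log(e^(t)/5 + 4/5)
K^(5)(t) = (-28*e^(4*t) + 1232*e^(3*t) - 4928*e^(2*t) + 1792*e^(t))/(e^(5*t) + 20*e^(4*t) + 160*e^(3*t) + 640*e^(2*t) + 1280*e^(t) + 1024)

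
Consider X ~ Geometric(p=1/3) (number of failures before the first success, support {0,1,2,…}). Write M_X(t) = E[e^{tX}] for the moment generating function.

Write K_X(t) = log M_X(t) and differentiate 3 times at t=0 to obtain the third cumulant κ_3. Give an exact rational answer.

M_X(t) = 1/(3*(1 - 2*e^(t)/3))
K_X(t) = log M_X(t) = -log(1 - 2*e^(t)/3) - log(3)
dK/dt = -2*e^(t)/(2*e^(t) - 3)
d^2K/dt^2 = 6*e^(t)/(4*e^(2*t) - 12*e^(t) + 9)
d^3K/dt^3 = (-12*e^(2*t) - 18*e^(t))/(8*e^(3*t) - 36*e^(2*t) + 54*e^(t) - 27)

κ_3 = d^3K/dt^3 |_{t=0} = 30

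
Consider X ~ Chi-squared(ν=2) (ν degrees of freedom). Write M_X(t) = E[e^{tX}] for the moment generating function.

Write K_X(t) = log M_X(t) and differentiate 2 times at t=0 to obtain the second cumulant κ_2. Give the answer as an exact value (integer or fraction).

M_X(t) = 1/(1 - 2*t)
K_X(t) = log M_X(t) = -log(1 - 2*t)
D^2[K](t) = 4/(4*t^2 - 4*t + 1)

κ_2 = D^2[K](0) = 4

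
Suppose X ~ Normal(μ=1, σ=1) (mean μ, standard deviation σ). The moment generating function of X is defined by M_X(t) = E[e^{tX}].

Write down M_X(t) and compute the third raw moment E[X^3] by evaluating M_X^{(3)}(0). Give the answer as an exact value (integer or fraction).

M_X(t) = e^(t^2/2 + t)
dM/dt = t*e^(t)*e^(t^2/2) + e^(t)*e^(t^2/2)
d^2M/dt^2 = t^2*e^(t)*e^(t^2/2) + 2*t*e^(t)*e^(t^2/2) + 2*e^(t)*e^(t^2/2)
d^3M/dt^3 = t^3*e^(t)*e^(t^2/2) + 3*t^2*e^(t)*e^(t^2/2) + 6*t*e^(t)*e^(t^2/2) + 4*e^(t)*e^(t^2/2)

E[X^3] = d^3M/dt^3 |_{t=0} = 4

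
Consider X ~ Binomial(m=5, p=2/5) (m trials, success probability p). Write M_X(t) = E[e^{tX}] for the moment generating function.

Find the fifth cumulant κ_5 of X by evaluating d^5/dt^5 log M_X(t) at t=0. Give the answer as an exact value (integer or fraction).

κ_5 = K^(5)(0) = -282/625

M_X(t) = (2*e^(t)/5 + 3/5)^5
K_X(t) = log M_X(t) = 5*log(2*e^(t)/5 + 3/5)
K^(5)(t) = (-240*e^(4*t) + 3960*e^(3*t) - 5940*e^(2*t) + 810*e^(t))/(32*e^(5*t) + 240*e^(4*t) + 720*e^(3*t) + 1080*e^(2*t) + 810*e^(t) + 243)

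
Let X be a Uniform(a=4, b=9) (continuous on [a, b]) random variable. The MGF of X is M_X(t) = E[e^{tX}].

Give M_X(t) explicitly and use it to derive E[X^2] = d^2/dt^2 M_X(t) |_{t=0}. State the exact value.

E[X^2] = d^2M/dt^2 |_{t=0} = 133/3

M_X(t) = (e^(9*t) - e^(4*t))/(5*t)
dM/dt = (9*t*e^(9*t) - 4*t*e^(4*t) - e^(9*t) + e^(4*t))/(5*t^2)
d^2M/dt^2 = (81*t^2*e^(9*t) - 16*t^2*e^(4*t) - 18*t*e^(9*t) + 8*t*e^(4*t) + 2*e^(9*t) - 2*e^(4*t))/(5*t^3)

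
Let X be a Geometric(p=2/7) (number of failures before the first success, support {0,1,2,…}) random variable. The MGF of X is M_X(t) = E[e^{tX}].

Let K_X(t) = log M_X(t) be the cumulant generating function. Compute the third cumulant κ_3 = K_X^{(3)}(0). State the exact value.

κ_3 = D^3[K](0) = 105/2

M_X(t) = 2/(7*(1 - 5*e^(t)/7))
K_X(t) = log M_X(t) = -log(1 - 5*e^(t)/7) - log(7) + log(2)
D^3[K](t) = (-175*e^(2*t) - 245*e^(t))/(125*e^(3*t) - 525*e^(2*t) + 735*e^(t) - 343)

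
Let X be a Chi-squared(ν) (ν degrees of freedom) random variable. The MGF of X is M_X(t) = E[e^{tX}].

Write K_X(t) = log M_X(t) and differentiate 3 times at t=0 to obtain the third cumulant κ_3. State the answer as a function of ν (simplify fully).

M_X(t) = (1 - 2*t)^(-ν/2)
K_X(t) = log M_X(t) = -ν*log(1 - 2*t)/2
K′(t) = -ν/(2*t - 1)
K′′(t) = 2*ν/(4*t^2 - 4*t + 1)
K′′′(t) = -8*ν/(8*t^3 - 12*t^2 + 6*t - 1)

κ_3 = K′′′(0) = 8*ν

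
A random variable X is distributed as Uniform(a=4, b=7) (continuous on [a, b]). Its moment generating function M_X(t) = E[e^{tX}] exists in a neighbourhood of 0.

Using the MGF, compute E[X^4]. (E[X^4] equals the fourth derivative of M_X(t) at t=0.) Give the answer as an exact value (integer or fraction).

M_X(t) = (e^(7*t) - e^(4*t))/(3*t)

E[X^4] = D^4[M](0) = 5261/5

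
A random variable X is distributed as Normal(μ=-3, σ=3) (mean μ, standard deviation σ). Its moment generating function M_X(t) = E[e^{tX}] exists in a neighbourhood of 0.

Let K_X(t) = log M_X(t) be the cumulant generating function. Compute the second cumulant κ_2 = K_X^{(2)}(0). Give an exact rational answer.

κ_2 = D^2[K](0) = 9

M_X(t) = e^(9*t^2/2 - 3*t)
K_X(t) = log M_X(t) = 9*t^2/2 - 3*t
D^2[K](t) = 9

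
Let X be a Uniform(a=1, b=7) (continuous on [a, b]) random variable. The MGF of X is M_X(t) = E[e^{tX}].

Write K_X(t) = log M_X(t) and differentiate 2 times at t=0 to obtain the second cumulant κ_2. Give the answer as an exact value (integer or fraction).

κ_2 = K^(2)(0) = 3

M_X(t) = (e^(7*t) - e^(t))/(6*t)
K_X(t) = log M_X(t) = -log(t) + log(e^(7*t) - e^(t)) - log(6)
K^(2)(t) = (-36*t^2*e^(6*t) + e^(12*t) - 2*e^(6*t) + 1)/(t^2*e^(12*t) - 2*t^2*e^(6*t) + t^2)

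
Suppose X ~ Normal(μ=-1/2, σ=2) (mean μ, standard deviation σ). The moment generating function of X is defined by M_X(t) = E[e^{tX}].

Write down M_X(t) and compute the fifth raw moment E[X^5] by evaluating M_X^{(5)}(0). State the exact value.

E[X^5] = M^(5)(0) = -4001/32

M_X(t) = e^(2*t^2 - t/2)
M^(5)(t) = (32768*t^5*e^(2*t^2) - 20480*t^4*e^(2*t^2) + 87040*t^3*e^(2*t^2) - 31360*t^2*e^(2*t^2) + 34600*t*e^(2*t^2) - 4001*e^(2*t^2))*e^(-t/2)/32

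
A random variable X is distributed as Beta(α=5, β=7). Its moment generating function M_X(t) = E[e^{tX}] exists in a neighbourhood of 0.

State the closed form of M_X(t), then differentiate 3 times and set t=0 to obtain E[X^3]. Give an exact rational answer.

E[X^3] = M^(3)(0) = 5/52

M_X(t) = ₁F₁(5; 12; t)
M^(3)(t) = 5*₁F₁(8; 15; t)/52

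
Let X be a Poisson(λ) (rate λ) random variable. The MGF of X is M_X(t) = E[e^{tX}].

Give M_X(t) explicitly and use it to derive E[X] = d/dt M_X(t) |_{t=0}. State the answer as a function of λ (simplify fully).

E[X] = D[M](0) = λ

M_X(t) = e^(λ*(e^(t) - 1))
D[M](t) = λ*e^(-λ)*e^(t)*e^(λ*e^(t))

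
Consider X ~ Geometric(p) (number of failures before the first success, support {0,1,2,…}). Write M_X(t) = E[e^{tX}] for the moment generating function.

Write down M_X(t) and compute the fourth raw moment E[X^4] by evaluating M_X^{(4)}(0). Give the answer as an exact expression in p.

E[X^4] = D^4[M](0) = 1 - 15/p + 50/p^2 - 60/p^3 + 24/p^4

M_X(t) = p/(-(1 - p)*e^(t) + 1)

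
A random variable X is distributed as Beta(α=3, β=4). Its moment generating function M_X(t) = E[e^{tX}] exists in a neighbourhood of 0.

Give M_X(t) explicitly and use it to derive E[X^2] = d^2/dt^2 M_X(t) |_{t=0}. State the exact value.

E[X^2] = M′′(0) = 3/14

M_X(t) = ₁F₁(3; 7; t)
M′(t) = 3*₁F₁(4; 8; t)/7
M′′(t) = 3*₁F₁(5; 9; t)/14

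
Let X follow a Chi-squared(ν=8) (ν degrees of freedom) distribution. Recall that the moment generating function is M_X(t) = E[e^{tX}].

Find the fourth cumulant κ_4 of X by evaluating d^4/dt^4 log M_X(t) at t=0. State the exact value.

M_X(t) = (1 - 2*t)^(-4)
K_X(t) = log M_X(t) = -4*log(1 - 2*t)
K^(4)(t) = 384/(16*t^4 - 32*t^3 + 24*t^2 - 8*t + 1)

κ_4 = K^(4)(0) = 384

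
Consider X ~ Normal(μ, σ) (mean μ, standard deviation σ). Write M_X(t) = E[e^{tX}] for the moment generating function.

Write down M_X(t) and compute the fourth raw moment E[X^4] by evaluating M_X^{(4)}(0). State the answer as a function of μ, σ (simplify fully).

E[X^4] = M′′′′(0) = μ^4 + 6*μ^2*σ^2 + 3*σ^4

M_X(t) = e^(μ*t + σ^2*t^2/2)
M′(t) = μ*e^(μ*t)*e^(σ^2*t^2/2) + σ^2*t*e^(μ*t)*e^(σ^2*t^2/2)
M′′(t) = μ^2*e^(μ*t)*e^(σ^2*t^2/2) + 2*μ*σ^2*t*e^(μ*t)*e^(σ^2*t^2/2) + σ^4*t^2*e^(μ*t)*e^(σ^2*t^2/2) + σ^2*e^(μ*t)*e^(σ^2*t^2/2)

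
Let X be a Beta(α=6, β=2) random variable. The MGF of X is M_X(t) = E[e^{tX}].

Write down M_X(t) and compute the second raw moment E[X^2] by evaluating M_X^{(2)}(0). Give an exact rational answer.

M_X(t) = ₁F₁(6; 8; t)
M′(t) = 3*₁F₁(7; 9; t)/4
M′′(t) = 7*₁F₁(8; 10; t)/12

E[X^2] = M′′(0) = 7/12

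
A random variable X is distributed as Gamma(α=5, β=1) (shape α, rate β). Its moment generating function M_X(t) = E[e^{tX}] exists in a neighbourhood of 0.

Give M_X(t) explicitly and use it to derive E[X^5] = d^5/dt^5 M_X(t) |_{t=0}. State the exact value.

E[X^5] = M′′′′′(0) = 15120

M_X(t) = (1 - t)^(-5)
M′(t) = 5/(t^6 - 6*t^5 + 15*t^4 - 20*t^3 + 15*t^2 - 6*t + 1)
M′′(t) = -30/(t^7 - 7*t^6 + 21*t^5 - 35*t^4 + 35*t^3 - 21*t^2 + 7*t - 1)
M′′′(t) = 210/(t^8 - 8*t^7 + 28*t^6 - 56*t^5 + 70*t^4 - 56*t^3 + 28*t^2 - 8*t + 1)
M′′′′(t) = -1680/(t^9 - 9*t^8 + 36*t^7 - 84*t^6 + 126*t^5 - 126*t^4 + 84*t^3 - 36*t^2 + 9*t - 1)
M′′′′′(t) = 15120/(t^10 - 10*t^9 + 45*t^8 - 120*t^7 + 210*t^6 - 252*t^5 + 210*t^4 - 120*t^3 + 45*t^2 - 10*t + 1)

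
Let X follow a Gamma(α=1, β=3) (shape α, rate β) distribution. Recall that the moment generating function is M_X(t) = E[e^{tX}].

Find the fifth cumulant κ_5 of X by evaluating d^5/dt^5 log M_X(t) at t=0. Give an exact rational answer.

κ_5 = K′′′′′(0) = 8/81

M_X(t) = 3/(3 - t)
K_X(t) = log M_X(t) = -log(3 - t) + log(3)
K′(t) = -1/(t - 3)
K′′(t) = 1/(t^2 - 6*t + 9)
K′′′(t) = -2/(t^3 - 9*t^2 + 27*t - 27)
K′′′′(t) = 6/(t^4 - 12*t^3 + 54*t^2 - 108*t + 81)
K′′′′′(t) = -24/(t^5 - 15*t^4 + 90*t^3 - 270*t^2 + 405*t - 243)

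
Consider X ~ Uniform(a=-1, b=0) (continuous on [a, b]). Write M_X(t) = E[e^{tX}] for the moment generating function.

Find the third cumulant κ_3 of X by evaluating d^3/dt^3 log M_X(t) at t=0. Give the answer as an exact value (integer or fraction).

κ_3 = D^3[K](0) = 0

M_X(t) = (1 - e^(-t))/t
K_X(t) = log M_X(t) = -log(t) + log(1 - e^(-t))
D^3[K](t) = (t^3*e^(2*t) + t^3*e^(t) - 2*e^(3*t) + 6*e^(2*t) - 6*e^(t) + 2)/(t^3*e^(3*t) - 3*t^3*e^(2*t) + 3*t^3*e^(t) - t^3)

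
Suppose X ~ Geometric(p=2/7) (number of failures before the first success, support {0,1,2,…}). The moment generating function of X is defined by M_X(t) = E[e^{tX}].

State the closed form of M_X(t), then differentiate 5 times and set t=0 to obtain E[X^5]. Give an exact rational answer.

E[X^5] = M′′′′′(0) = 47255/2

M_X(t) = 2/(7*(1 - 5*e^(t)/7))
M′(t) = 10*e^(t)/(25*e^(2*t) - 70*e^(t) + 49)
M′′(t) = (-50*e^(2*t) - 70*e^(t))/(125*e^(3*t) - 525*e^(2*t) + 735*e^(t) - 343)
M′′′(t) = (250*e^(3*t) + 1400*e^(2*t) + 490*e^(t))/(625*e^(4*t) - 3500*e^(3*t) + 7350*e^(2*t) - 6860*e^(t) + 2401)
M′′′′(t) = (-1250*e^(4*t) - 19250*e^(3*t) - 26950*e^(2*t) - 3430*e^(t))/(3125*e^(5*t) - 21875*e^(4*t) + 61250*e^(3*t) - 85750*e^(2*t) + 60025*e^(t) - 16807)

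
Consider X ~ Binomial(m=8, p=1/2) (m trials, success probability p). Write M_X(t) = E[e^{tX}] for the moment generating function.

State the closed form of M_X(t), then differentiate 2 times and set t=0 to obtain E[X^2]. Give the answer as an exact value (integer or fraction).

E[X^2] = d^2M/dt^2 |_{t=0} = 18

M_X(t) = (e^(t)/2 + 1/2)^8
dM/dt = e^(8*t)/32 + 7*e^(7*t)/32 + 21*e^(6*t)/32 + 35*e^(5*t)/32 + 35*e^(4*t)/32 + 21*e^(3*t)/32 + 7*e^(2*t)/32 + e^(t)/32
d^2M/dt^2 = e^(8*t)/4 + 49*e^(7*t)/32 + 63*e^(6*t)/16 + 175*e^(5*t)/32 + 35*e^(4*t)/8 + 63*e^(3*t)/32 + 7*e^(2*t)/16 + e^(t)/32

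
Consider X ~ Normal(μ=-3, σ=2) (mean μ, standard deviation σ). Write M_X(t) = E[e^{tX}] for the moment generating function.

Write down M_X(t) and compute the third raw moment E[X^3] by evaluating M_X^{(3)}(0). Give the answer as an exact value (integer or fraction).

E[X^3] = M^(3)(0) = -63

M_X(t) = e^(2*t^2 - 3*t)
M^(3)(t) = (64*t^3*e^(2*t^2) - 144*t^2*e^(2*t^2) + 156*t*e^(2*t^2) - 63*e^(2*t^2))*e^(-3*t)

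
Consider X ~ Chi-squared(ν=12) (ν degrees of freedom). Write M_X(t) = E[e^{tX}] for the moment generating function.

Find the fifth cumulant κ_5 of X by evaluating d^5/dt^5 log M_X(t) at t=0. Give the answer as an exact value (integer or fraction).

M_X(t) = (1 - 2*t)^(-6)
K_X(t) = log M_X(t) = -6*log(1 - 2*t)
K^(5)(t) = -4608/(32*t^5 - 80*t^4 + 80*t^3 - 40*t^2 + 10*t - 1)

κ_5 = K^(5)(0) = 4608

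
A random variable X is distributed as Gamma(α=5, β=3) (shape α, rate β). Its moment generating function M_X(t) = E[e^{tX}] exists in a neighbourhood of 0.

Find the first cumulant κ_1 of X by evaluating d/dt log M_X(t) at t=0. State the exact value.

M_X(t) = 243/(3 - t)^5
K_X(t) = log M_X(t) = -5*log(3 - t) + 5*log(3)
dK/dt = -5/(t - 3)

κ_1 = dK/dt |_{t=0} = 5/3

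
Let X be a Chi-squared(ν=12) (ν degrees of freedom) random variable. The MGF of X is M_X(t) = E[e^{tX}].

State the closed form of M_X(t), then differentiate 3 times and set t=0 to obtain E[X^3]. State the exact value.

E[X^3] = M^(3)(0) = 2688

M_X(t) = (1 - 2*t)^(-6)
M^(3)(t) = -2688/(512*t^9 - 2304*t^8 + 4608*t^7 - 5376*t^6 + 4032*t^5 - 2016*t^4 + 672*t^3 - 144*t^2 + 18*t - 1)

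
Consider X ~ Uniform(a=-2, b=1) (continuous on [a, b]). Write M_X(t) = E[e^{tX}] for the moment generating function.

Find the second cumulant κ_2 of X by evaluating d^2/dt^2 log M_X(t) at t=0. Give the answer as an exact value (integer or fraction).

κ_2 = K^(2)(0) = 3/4

M_X(t) = (e^(t) - e^(-2*t))/(3*t)
K_X(t) = log M_X(t) = -log(t) + log(e^(t) - e^(-2*t)) - log(3)
K^(2)(t) = (-9*t^2*e^(3*t) + e^(6*t) - 2*e^(3*t) + 1)/(t^2*e^(6*t) - 2*t^2*e^(3*t) + t^2)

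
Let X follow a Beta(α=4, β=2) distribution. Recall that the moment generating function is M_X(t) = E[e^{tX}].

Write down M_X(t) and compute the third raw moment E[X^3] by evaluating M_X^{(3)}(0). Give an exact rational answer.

E[X^3] = M^(3)(0) = 5/14

M_X(t) = ₁F₁(4; 6; t)
M^(3)(t) = 5*₁F₁(7; 9; t)/14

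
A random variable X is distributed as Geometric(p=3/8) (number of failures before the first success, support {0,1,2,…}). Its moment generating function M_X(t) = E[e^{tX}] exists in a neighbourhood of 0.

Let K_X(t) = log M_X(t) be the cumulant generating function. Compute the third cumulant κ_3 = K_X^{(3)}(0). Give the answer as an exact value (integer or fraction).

M_X(t) = 3/(8*(1 - 5*e^(t)/8))
K_X(t) = log M_X(t) = -log(1 - 5*e^(t)/8) - 3*log(2) + log(3)
K^(3)(t) = (-200*e^(2*t) - 320*e^(t))/(125*e^(3*t) - 600*e^(2*t) + 960*e^(t) - 512)

κ_3 = K^(3)(0) = 520/27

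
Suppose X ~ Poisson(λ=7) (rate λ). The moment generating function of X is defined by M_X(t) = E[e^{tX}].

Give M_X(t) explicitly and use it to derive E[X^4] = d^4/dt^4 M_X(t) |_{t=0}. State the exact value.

E[X^4] = d^4M/dt^4 |_{t=0} = 4809

M_X(t) = e^(7*e^(t) - 7)
dM/dt = 7*e^(-7)*e^(t)*e^(7*e^(t))
d^2M/dt^2 = (49*e^(2*t)*e^(7*e^(t)) + 7*e^(t)*e^(7*e^(t)))*e^(-7)
d^3M/dt^3 = (343*e^(3*t)*e^(7*e^(t)) + 147*e^(2*t)*e^(7*e^(t)) + 7*e^(t)*e^(7*e^(t)))*e^(-7)
d^4M/dt^4 = (2401*e^(4*t)*e^(7*e^(t)) + 2058*e^(3*t)*e^(7*e^(t)) + 343*e^(2*t)*e^(7*e^(t)) + 7*e^(t)*e^(7*e^(t)))*e^(-7)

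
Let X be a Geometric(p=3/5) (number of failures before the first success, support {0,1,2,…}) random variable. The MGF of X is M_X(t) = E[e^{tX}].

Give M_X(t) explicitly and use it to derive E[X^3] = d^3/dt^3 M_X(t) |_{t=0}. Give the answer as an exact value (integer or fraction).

E[X^3] = d^3M/dt^3 |_{t=0} = 46/9

M_X(t) = 3/(5*(1 - 2*e^(t)/5))
dM/dt = 6*e^(t)/(4*e^(2*t) - 20*e^(t) + 25)
d^2M/dt^2 = (-12*e^(2*t) - 30*e^(t))/(8*e^(3*t) - 60*e^(2*t) + 150*e^(t) - 125)
d^3M/dt^3 = (24*e^(3*t) + 240*e^(2*t) + 150*e^(t))/(16*e^(4*t) - 160*e^(3*t) + 600*e^(2*t) - 1000*e^(t) + 625)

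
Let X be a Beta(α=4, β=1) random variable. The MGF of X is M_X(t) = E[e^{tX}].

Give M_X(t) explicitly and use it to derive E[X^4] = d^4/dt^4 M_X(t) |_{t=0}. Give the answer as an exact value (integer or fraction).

M_X(t) = ₁F₁(4; 5; t)
M^(4)(t) = ₁F₁(8; 9; t)/2

E[X^4] = M^(4)(0) = 1/2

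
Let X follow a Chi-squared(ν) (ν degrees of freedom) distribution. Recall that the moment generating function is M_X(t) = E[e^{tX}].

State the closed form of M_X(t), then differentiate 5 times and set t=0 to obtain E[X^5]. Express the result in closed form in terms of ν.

E[X^5] = d^5M/dt^5 |_{t=0} = ν*(ν^4 + 20*ν^3 + 140*ν^2 + 400*ν + 384)

M_X(t) = (1 - 2*t)^(-ν/2)
dM/dt = -ν/(2*t*(1 - 2*t)^(ν/2) - (1 - 2*t)^(ν/2))
d^2M/dt^2 = (ν^2 + 2*ν)/(4*t^2*(1 - 2*t)^(ν/2) - 4*t*(1 - 2*t)^(ν/2) + (1 - 2*t)^(ν/2))
d^3M/dt^3 = (-ν^3 - 6*ν^2 - 8*ν)/(8*t^3*(1 - 2*t)^(ν/2) - 12*t^2*(1 - 2*t)^(ν/2) + 6*t*(1 - 2*t)^(ν/2) - (1 - 2*t)^(ν/2))
d^4M/dt^4 = (ν^4 + 12*ν^3 + 44*ν^2 + 48*ν)/(16*t^4*(1 - 2*t)^(ν/2) - 32*t^3*(1 - 2*t)^(ν/2) + 24*t^2*(1 - 2*t)^(ν/2) - 8*t*(1 - 2*t)^(ν/2) + (1 - 2*t)^(ν/2))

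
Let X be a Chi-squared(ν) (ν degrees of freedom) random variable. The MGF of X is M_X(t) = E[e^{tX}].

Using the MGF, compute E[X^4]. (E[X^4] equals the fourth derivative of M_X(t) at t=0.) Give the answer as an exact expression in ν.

E[X^4] = D^4[M](0) = ν*(ν^3 + 12*ν^2 + 44*ν + 48)

M_X(t) = (1 - 2*t)^(-ν/2)
D^4[M](t) = (ν^4 + 12*ν^3 + 44*ν^2 + 48*ν)/(16*t^4*(1 - 2*t)^(ν/2) - 32*t^3*(1 - 2*t)^(ν/2) + 24*t^2*(1 - 2*t)^(ν/2) - 8*t*(1 - 2*t)^(ν/2) + (1 - 2*t)^(ν/2))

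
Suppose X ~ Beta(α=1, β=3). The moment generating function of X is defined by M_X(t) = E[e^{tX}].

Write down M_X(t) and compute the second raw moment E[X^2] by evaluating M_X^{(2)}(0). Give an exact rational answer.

E[X^2] = D^2[M](0) = 1/10

M_X(t) = ₁F₁(1; 4; t)
D^2[M](t) = ₁F₁(3; 6; t)/10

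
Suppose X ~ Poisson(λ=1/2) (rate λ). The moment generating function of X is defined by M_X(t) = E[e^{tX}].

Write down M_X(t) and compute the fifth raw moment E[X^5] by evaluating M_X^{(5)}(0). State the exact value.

E[X^5] = D^5[M](0) = 257/32

M_X(t) = e^(e^(t)/2 - 1/2)
D^5[M](t) = (e^(5*t)*e^(e^(t)/2) + 20*e^(4*t)*e^(e^(t)/2) + 100*e^(3*t)*e^(e^(t)/2) + 120*e^(2*t)*e^(e^(t)/2) + 16*e^(t)*e^(e^(t)/2))*e^(-1/2)/32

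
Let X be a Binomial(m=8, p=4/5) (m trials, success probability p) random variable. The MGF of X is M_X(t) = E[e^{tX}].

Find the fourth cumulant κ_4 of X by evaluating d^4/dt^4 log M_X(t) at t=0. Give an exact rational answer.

M_X(t) = (4*e^(t)/5 + 1/5)^8
K_X(t) = log M_X(t) = 8*log(4*e^(t)/5 + 1/5)
K′(t) = 32*e^(t)/(4*e^(t) + 1)
K′′(t) = 32*e^(t)/(16*e^(2*t) + 8*e^(t) + 1)
K′′′(t) = (-128*e^(2*t) + 32*e^(t))/(64*e^(3*t) + 48*e^(2*t) + 12*e^(t) + 1)
K′′′′(t) = (512*e^(3*t) - 512*e^(2*t) + 32*e^(t))/(256*e^(4*t) + 256*e^(3*t) + 96*e^(2*t) + 16*e^(t) + 1)

κ_4 = K′′′′(0) = 32/625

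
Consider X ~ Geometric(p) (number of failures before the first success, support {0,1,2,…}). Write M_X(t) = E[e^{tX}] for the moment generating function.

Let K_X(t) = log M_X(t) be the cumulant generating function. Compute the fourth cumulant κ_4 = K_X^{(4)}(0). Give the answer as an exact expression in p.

M_X(t) = p/(-(1 - p)*e^(t) + 1)
K_X(t) = log M_X(t) = log(p) - log(-(1 - p)*e^(t) + 1)
K′(t) = (-p*e^(t) + e^(t))/(p*e^(t) - e^(t) + 1)
K′′(t) = (-p*e^(t) + e^(t))/(p^2*e^(2*t) - 2*p*e^(2*t) + 2*p*e^(t) + e^(2*t) - 2*e^(t) + 1)

κ_4 = K′′′′(0) = (-p^3 + 7*p^2 - 12*p + 6)/p^4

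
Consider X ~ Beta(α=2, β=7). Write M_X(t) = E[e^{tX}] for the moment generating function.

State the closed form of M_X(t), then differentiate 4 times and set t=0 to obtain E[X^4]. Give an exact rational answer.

E[X^4] = D^4[M](0) = 1/99

M_X(t) = ₁F₁(2; 9; t)
D^4[M](t) = ₁F₁(6; 13; t)/99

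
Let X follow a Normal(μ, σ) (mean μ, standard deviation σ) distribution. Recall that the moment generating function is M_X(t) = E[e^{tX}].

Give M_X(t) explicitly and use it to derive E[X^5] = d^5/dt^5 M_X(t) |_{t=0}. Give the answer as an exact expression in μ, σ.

M_X(t) = e^(μ*t + σ^2*t^2/2)
dM/dt = μ*e^(μ*t)*e^(σ^2*t^2/2) + σ^2*t*e^(μ*t)*e^(σ^2*t^2/2)
d^2M/dt^2 = μ^2*e^(μ*t)*e^(σ^2*t^2/2) + 2*μ*σ^2*t*e^(μ*t)*e^(σ^2*t^2/2) + σ^4*t^2*e^(μ*t)*e^(σ^2*t^2/2) + σ^2*e^(μ*t)*e^(σ^2*t^2/2)

E[X^5] = d^5M/dt^5 |_{t=0} = μ*(μ^4 + 10*μ^2*σ^2 + 15*σ^4)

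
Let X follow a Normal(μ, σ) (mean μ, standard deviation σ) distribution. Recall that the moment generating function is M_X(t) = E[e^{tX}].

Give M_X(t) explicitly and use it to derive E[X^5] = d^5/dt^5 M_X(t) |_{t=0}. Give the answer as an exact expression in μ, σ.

M_X(t) = e^(μ*t + σ^2*t^2/2)
M′(t) = μ*e^(μ*t)*e^(σ^2*t^2/2) + σ^2*t*e^(μ*t)*e^(σ^2*t^2/2)
M′′(t) = μ^2*e^(μ*t)*e^(σ^2*t^2/2) + 2*μ*σ^2*t*e^(μ*t)*e^(σ^2*t^2/2) + σ^4*t^2*e^(μ*t)*e^(σ^2*t^2/2) + σ^2*e^(μ*t)*e^(σ^2*t^2/2)

E[X^5] = M′′′′′(0) = μ*(μ^4 + 10*μ^2*σ^2 + 15*σ^4)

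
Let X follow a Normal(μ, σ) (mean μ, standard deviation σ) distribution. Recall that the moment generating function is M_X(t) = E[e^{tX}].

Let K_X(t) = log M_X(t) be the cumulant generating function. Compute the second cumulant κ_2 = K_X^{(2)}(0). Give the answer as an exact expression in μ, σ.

M_X(t) = e^(μ*t + σ^2*t^2/2)
K_X(t) = log M_X(t) = μ*t + σ^2*t^2/2
D^2[K](t) = σ^2

κ_2 = D^2[K](0) = σ^2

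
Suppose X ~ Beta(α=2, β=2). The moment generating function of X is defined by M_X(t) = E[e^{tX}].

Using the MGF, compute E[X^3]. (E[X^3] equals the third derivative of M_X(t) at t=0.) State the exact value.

E[X^3] = D^3[M](0) = 1/5

M_X(t) = ₁F₁(2; 4; t)
D^3[M](t) = ₁F₁(5; 7; t)/5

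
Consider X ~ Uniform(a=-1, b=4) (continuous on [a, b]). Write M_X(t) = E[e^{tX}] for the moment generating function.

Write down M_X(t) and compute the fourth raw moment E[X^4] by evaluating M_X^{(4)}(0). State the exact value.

M_X(t) = (e^(4*t) - e^(-t))/(5*t)
D^4[M](t) = (256*t^4*e^(5*t) - t^4 - 256*t^3*e^(5*t) - 4*t^3 + 192*t^2*e^(5*t) - 12*t^2 - 96*t*e^(5*t) - 24*t + 24*e^(5*t) - 24)*e^(-t)/(5*t^5)

E[X^4] = D^4[M](0) = 41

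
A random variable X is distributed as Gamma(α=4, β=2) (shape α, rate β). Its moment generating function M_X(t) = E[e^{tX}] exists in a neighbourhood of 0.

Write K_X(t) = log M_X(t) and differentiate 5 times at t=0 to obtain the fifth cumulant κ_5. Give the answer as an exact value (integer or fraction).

M_X(t) = 16/(2 - t)^4
K_X(t) = log M_X(t) = -4*log(2 - t) + 4*log(2)
K^(5)(t) = -96/(t^5 - 10*t^4 + 40*t^3 - 80*t^2 + 80*t - 32)

κ_5 = K^(5)(0) = 3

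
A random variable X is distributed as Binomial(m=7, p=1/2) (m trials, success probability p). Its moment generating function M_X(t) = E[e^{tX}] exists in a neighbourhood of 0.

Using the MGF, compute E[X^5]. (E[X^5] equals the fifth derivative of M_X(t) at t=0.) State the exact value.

M_X(t) = (e^(t)/2 + 1/2)^7
dM/dt = 7*e^(7*t)/128 + 21*e^(6*t)/64 + 105*e^(5*t)/128 + 35*e^(4*t)/32 + 105*e^(3*t)/128 + 21*e^(2*t)/64 + 7*e^(t)/128
d^2M/dt^2 = 49*e^(7*t)/128 + 63*e^(6*t)/32 + 525*e^(5*t)/128 + 35*e^(4*t)/8 + 315*e^(3*t)/128 + 21*e^(2*t)/32 + 7*e^(t)/128
d^3M/dt^3 = 343*e^(7*t)/128 + 189*e^(6*t)/16 + 2625*e^(5*t)/128 + 35*e^(4*t)/2 + 945*e^(3*t)/128 + 21*e^(2*t)/16 + 7*e^(t)/128
d^4M/dt^4 = 2401*e^(7*t)/128 + 567*e^(6*t)/8 + 13125*e^(5*t)/128 + 70*e^(4*t) + 2835*e^(3*t)/128 + 21*e^(2*t)/8 + 7*e^(t)/128
d^5M/dt^5 = 16807*e^(7*t)/128 + 1701*e^(6*t)/4 + 65625*e^(5*t)/128 + 280*e^(4*t) + 8505*e^(3*t)/128 + 21*e^(2*t)/4 + 7*e^(t)/128

E[X^5] = d^5M/dt^5 |_{t=0} = 1421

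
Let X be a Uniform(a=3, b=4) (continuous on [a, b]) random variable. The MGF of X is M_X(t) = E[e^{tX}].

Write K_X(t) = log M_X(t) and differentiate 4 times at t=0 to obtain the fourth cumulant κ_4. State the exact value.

κ_4 = K^(4)(0) = -1/120

M_X(t) = (e^(4*t) - e^(3*t))/t
K_X(t) = log M_X(t) = -log(t) + log(e^(4*t) - e^(3*t))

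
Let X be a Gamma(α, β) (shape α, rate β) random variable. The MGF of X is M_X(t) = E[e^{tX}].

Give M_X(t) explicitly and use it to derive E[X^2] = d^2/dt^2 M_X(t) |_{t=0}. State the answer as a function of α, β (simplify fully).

M_X(t) = (β/(β - t))^α
M′(t) = -α*β^α*(1/(β - t))^α/(-β + t)
M′′(t) = (α^2*β^α*(1/(β - t))^α + α*β^α*(1/(β - t))^α)/(β^2 - 2*β*t + t^2)

E[X^2] = M′′(0) = α*(α + 1)/β^2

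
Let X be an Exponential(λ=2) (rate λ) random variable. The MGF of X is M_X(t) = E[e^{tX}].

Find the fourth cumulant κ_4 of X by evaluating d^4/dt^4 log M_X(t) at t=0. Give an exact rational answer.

κ_4 = d^4K/dt^4 |_{t=0} = 3/8

M_X(t) = 2/(2 - t)
K_X(t) = log M_X(t) = -log(2 - t) + log(2)
dK/dt = -1/(t - 2)
d^2K/dt^2 = 1/(t^2 - 4*t + 4)
d^3K/dt^3 = -2/(t^3 - 6*t^2 + 12*t - 8)
d^4K/dt^4 = 6/(t^4 - 8*t^3 + 24*t^2 - 32*t + 16)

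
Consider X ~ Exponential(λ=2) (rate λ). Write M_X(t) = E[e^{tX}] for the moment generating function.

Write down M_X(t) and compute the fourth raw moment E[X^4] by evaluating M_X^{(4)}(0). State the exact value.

M_X(t) = 2/(2 - t)
dM/dt = 2/(t^2 - 4*t + 4)
d^2M/dt^2 = -4/(t^3 - 6*t^2 + 12*t - 8)
d^3M/dt^3 = 12/(t^4 - 8*t^3 + 24*t^2 - 32*t + 16)
d^4M/dt^4 = -48/(t^5 - 10*t^4 + 40*t^3 - 80*t^2 + 80*t - 32)

E[X^4] = d^4M/dt^4 |_{t=0} = 3/2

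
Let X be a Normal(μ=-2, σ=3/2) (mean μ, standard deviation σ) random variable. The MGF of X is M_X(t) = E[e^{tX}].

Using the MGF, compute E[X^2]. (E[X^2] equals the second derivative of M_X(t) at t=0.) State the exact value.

M_X(t) = e^(9*t^2/8 - 2*t)
M′(t) = 9*t*e^(-2*t)*e^(9*t^2/8)/4 - 2*e^(-2*t)*e^(9*t^2/8)
M′′(t) = (81*t^2*e^(9*t^2/8) - 144*t*e^(9*t^2/8) + 100*e^(9*t^2/8))*e^(-2*t)/16

E[X^2] = M′′(0) = 25/4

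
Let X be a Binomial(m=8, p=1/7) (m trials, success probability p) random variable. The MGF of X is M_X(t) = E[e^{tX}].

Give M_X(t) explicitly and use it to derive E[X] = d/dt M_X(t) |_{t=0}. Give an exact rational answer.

E[X] = M′(0) = 8/7

M_X(t) = (e^(t)/7 + 6/7)^8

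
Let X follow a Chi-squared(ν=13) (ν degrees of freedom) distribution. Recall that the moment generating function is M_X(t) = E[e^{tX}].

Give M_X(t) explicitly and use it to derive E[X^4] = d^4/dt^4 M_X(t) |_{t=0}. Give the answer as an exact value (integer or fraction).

M_X(t) = (1 - 2*t)^(-13/2)

E[X^4] = D^4[M](0) = 62985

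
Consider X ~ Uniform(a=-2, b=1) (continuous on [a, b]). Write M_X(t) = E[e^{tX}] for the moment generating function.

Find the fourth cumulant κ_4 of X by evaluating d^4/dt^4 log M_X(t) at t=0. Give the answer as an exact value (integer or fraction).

M_X(t) = (e^(t) - e^(-2*t))/(3*t)
K_X(t) = log M_X(t) = -log(t) + log(e^(t) - e^(-2*t)) - log(3)
K′(t) = (t*e^(3*t) + 2*t - e^(3*t) + 1)/(t*e^(3*t) - t)
K′′(t) = (-9*t^2*e^(3*t) + e^(6*t) - 2*e^(3*t) + 1)/(t^2*e^(6*t) - 2*t^2*e^(3*t) + t^2)
K′′′(t) = (27*t^3*e^(6*t) + 27*t^3*e^(3*t) - 2*e^(9*t) + 6*e^(6*t) - 6*e^(3*t) + 2)/(t^3*e^(9*t) - 3*t^3*e^(6*t) + 3*t^3*e^(3*t) - t^3)

κ_4 = K′′′′(0) = -27/40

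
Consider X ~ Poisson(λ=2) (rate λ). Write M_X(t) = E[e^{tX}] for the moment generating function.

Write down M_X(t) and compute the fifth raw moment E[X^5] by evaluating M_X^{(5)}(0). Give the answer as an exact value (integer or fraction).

M_X(t) = e^(2*e^(t) - 2)
dM/dt = 2*e^(-2)*e^(t)*e^(2*e^(t))
d^2M/dt^2 = (4*e^(2*t)*e^(2*e^(t)) + 2*e^(t)*e^(2*e^(t)))*e^(-2)
d^3M/dt^3 = (8*e^(3*t)*e^(2*e^(t)) + 12*e^(2*t)*e^(2*e^(t)) + 2*e^(t)*e^(2*e^(t)))*e^(-2)
d^4M/dt^4 = (16*e^(4*t)*e^(2*e^(t)) + 48*e^(3*t)*e^(2*e^(t)) + 28*e^(2*t)*e^(2*e^(t)) + 2*e^(t)*e^(2*e^(t)))*e^(-2)
d^5M/dt^5 = (32*e^(5*t)*e^(2*e^(t)) + 160*e^(4*t)*e^(2*e^(t)) + 200*e^(3*t)*e^(2*e^(t)) + 60*e^(2*t)*e^(2*e^(t)) + 2*e^(t)*e^(2*e^(t)))*e^(-2)

E[X^5] = d^5M/dt^5 |_{t=0} = 454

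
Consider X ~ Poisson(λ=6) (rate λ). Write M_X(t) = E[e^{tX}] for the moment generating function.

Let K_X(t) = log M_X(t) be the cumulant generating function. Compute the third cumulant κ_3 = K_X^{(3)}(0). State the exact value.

κ_3 = K′′′(0) = 6

M_X(t) = e^(6*e^(t) - 6)
K_X(t) = log M_X(t) = 6*e^(t) - 6
K′(t) = 6*e^(t)
K′′(t) = 6*e^(t)
K′′′(t) = 6*e^(t)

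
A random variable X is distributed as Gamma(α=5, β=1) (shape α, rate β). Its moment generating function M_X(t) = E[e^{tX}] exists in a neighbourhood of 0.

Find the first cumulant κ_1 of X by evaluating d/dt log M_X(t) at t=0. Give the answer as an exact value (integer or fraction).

κ_1 = K^(1)(0) = 5

M_X(t) = (1 - t)^(-5)
K_X(t) = log M_X(t) = -5*log(1 - t)
K^(1)(t) = -5/(t - 1)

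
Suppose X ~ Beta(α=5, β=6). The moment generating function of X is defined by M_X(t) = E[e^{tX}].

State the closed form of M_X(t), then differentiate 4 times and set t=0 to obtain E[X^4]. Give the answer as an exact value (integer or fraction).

E[X^4] = d^4M/dt^4 |_{t=0} = 10/143

M_X(t) = ₁F₁(5; 11; t)
dM/dt = 5*₁F₁(6; 12; t)/11
d^2M/dt^2 = 5*₁F₁(7; 13; t)/22
d^3M/dt^3 = 35*₁F₁(8; 14; t)/286
d^4M/dt^4 = 10*₁F₁(9; 15; t)/143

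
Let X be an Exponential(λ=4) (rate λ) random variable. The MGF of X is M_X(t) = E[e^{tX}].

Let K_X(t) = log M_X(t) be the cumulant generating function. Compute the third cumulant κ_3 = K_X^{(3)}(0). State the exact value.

κ_3 = K^(3)(0) = 1/32

M_X(t) = 4/(4 - t)
K_X(t) = log M_X(t) = -log(4 - t) + 2*log(2)
K^(3)(t) = -2/(t^3 - 12*t^2 + 48*t - 64)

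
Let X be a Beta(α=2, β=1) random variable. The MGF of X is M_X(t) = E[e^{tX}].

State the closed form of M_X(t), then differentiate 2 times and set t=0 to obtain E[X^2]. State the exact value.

E[X^2] = M^(2)(0) = 1/2

M_X(t) = ₁F₁(2; 3; t)
M^(2)(t) = ₁F₁(4; 5; t)/2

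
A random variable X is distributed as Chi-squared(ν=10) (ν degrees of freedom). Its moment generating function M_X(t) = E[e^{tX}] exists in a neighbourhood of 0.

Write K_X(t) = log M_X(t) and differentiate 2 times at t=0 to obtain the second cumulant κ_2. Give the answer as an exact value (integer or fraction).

κ_2 = D^2[K](0) = 20

M_X(t) = (1 - 2*t)^(-5)
K_X(t) = log M_X(t) = -5*log(1 - 2*t)
D^2[K](t) = 20/(4*t^2 - 4*t + 1)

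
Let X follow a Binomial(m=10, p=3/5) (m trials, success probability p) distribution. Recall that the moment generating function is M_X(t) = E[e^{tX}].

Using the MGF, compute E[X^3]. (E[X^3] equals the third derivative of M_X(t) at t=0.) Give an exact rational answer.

M_X(t) = (3*e^(t)/5 + 2/5)^10

E[X^3] = d^3M/dt^3 |_{t=0} = 6468/25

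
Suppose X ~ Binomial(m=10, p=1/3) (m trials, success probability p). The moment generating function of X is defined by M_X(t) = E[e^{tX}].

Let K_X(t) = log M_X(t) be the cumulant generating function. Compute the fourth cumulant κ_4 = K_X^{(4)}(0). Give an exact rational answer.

M_X(t) = (e^(t)/3 + 2/3)^10
K_X(t) = log M_X(t) = 10*log(e^(t)/3 + 2/3)
K′(t) = 10*e^(t)/(e^(t) + 2)
K′′(t) = 20*e^(t)/(e^(2*t) + 4*e^(t) + 4)
K′′′(t) = (-20*e^(2*t) + 40*e^(t))/(e^(3*t) + 6*e^(2*t) + 12*e^(t) + 8)
K′′′′(t) = (20*e^(3*t) - 160*e^(2*t) + 80*e^(t))/(e^(4*t) + 8*e^(3*t) + 24*e^(2*t) + 32*e^(t) + 16)

κ_4 = K′′′′(0) = -20/27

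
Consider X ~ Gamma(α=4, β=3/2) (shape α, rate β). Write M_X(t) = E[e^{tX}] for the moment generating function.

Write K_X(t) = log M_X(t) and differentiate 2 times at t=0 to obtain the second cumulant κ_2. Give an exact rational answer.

M_X(t) = 81/(16*(3/2 - t)^4)
K_X(t) = log M_X(t) = -4*log(3/2 - t) - 4*log(2) + 4*log(3)
D^2[K](t) = 16/(4*t^2 - 12*t + 9)

κ_2 = D^2[K](0) = 16/9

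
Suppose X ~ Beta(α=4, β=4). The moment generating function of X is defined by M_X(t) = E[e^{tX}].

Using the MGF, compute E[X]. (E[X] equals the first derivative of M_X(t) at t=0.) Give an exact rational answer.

M_X(t) = ₁F₁(4; 8; t)
M′(t) = ₁F₁(5; 9; t)/2

E[X] = M′(0) = 1/2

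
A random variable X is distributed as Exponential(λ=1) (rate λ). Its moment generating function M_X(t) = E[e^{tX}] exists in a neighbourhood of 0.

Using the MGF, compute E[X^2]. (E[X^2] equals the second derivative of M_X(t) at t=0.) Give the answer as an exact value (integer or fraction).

M_X(t) = 1/(1 - t)
M^(2)(t) = -2/(t^3 - 3*t^2 + 3*t - 1)

E[X^2] = M^(2)(0) = 2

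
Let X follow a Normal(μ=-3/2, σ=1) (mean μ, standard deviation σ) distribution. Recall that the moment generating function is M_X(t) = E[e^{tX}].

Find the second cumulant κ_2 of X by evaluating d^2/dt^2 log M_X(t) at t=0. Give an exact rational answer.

M_X(t) = e^(t^2/2 - 3*t/2)
K_X(t) = log M_X(t) = t^2/2 - 3*t/2
D^2[K](t) = 1

κ_2 = D^2[K](0) = 1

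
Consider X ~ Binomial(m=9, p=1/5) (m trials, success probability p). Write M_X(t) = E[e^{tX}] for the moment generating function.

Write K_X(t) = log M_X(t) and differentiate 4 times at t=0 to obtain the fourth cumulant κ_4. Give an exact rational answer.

M_X(t) = (e^(t)/5 + 4/5)^9
K_X(t) = log M_X(t) = 9*log(e^(t)/5 + 4/5)
K′(t) = 9*e^(t)/(e^(t) + 4)
K′′(t) = 36*e^(t)/(e^(2*t) + 8*e^(t) + 16)
K′′′(t) = (-36*e^(2*t) + 144*e^(t))/(e^(3*t) + 12*e^(2*t) + 48*e^(t) + 64)
K′′′′(t) = (36*e^(3*t) - 576*e^(2*t) + 576*e^(t))/(e^(4*t) + 16*e^(3*t) + 96*e^(2*t) + 256*e^(t) + 256)

κ_4 = K′′′′(0) = 36/625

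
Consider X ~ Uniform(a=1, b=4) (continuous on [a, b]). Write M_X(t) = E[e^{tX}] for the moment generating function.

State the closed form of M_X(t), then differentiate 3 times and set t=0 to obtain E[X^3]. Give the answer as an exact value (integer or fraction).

E[X^3] = M′′′(0) = 85/4

M_X(t) = (e^(4*t) - e^(t))/(3*t)
M′(t) = (4*t*e^(4*t) - t*e^(t) - e^(4*t) + e^(t))/(3*t^2)
M′′(t) = (16*t^2*e^(4*t) - t^2*e^(t) - 8*t*e^(4*t) + 2*t*e^(t) + 2*e^(4*t) - 2*e^(t))/(3*t^3)
M′′′(t) = (64*t^3*e^(4*t) - t^3*e^(t) - 48*t^2*e^(4*t) + 3*t^2*e^(t) + 24*t*e^(4*t) - 6*t*e^(t) - 6*e^(4*t) + 6*e^(t))/(3*t^4)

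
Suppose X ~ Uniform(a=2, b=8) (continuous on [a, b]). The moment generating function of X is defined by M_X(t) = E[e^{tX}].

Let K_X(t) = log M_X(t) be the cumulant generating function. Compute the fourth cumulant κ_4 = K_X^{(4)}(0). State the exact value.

M_X(t) = (e^(8*t) - e^(2*t))/(6*t)
K_X(t) = log M_X(t) = -log(t) + log(e^(8*t) - e^(2*t)) - log(6)
dK/dt = (8*t*e^(6*t) - 2*t - e^(6*t) + 1)/(t*e^(6*t) - t)
d^2K/dt^2 = (-36*t^2*e^(6*t) + e^(12*t) - 2*e^(6*t) + 1)/(t^2*e^(12*t) - 2*t^2*e^(6*t) + t^2)
d^3K/dt^3 = (216*t^3*e^(12*t) + 216*t^3*e^(6*t) - 2*e^(18*t) + 6*e^(12*t) - 6*e^(6*t) + 2)/(t^3*e^(18*t) - 3*t^3*e^(12*t) + 3*t^3*e^(6*t) - t^3)

κ_4 = d^4K/dt^4 |_{t=0} = -54/5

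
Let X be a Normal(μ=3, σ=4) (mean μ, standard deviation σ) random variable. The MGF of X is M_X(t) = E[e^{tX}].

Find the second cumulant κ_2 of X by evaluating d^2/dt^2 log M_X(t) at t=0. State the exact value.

M_X(t) = e^(8*t^2 + 3*t)
K_X(t) = log M_X(t) = 8*t^2 + 3*t
dK/dt = 16*t + 3
d^2K/dt^2 = 16

κ_2 = d^2K/dt^2 |_{t=0} = 16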